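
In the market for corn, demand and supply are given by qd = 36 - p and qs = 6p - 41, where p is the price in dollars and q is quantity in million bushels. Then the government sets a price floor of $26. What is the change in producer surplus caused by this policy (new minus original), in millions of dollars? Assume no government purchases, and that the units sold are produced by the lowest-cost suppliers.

Equilibrium: 36 - p = 6p - 41, so 77 = 7p and p* = 11, q* = 25.
Because the floor (26) lies above the market-clearing price, it is binding.
At p = 26: qd = 36 - 26 = 10 and qs = 6·26 - 41 = 115.
Producer surplus without the control is ½ · (11 - 41/6) · 25 = 625/12.
With the floor, 10 units are sold at 26. The supply price at q = 10 is 8.5, so PS = ½ · [(26 - 41/6) + (26 - 8.5)] · 10 = 550/3.
Change in producer surplus = 550/3 - 625/12 = 131.25.

131.25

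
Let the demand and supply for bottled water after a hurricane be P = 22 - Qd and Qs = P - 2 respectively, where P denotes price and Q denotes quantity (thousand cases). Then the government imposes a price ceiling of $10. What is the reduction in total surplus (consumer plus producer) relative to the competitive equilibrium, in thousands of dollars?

4

Rearranging demand gives Qd = 22 - P. Equilibrium: 22 - P = P - 2, so 24 = 2P and P* = 12, Q* = 10.
Because the ceiling (10) lies below the market-clearing price, it is binding.
At P = 10: Qd = 22 - 10 = 12 and Qs = 10 - 2 = 8.
Quantity traded falls to 8. At Q = 8 the demand price is 22 - 8 = 14 and the supply price is 2 + 8 = 10.
Deadweight loss = ½ · (14 - 10) · (10 - 8) = ½ · 4 · 2 = 4.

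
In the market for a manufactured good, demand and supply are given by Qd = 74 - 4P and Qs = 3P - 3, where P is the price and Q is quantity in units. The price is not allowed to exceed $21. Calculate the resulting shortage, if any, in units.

0

Without the control the market clears where 74 - 4P = 3P - 3, i.e. P* = 11 and Q* = 30.
The ceiling of 21 is above the equilibrium price 11, so it is not binding; the market clears at P* = 11, Q* = 30.
Since the control does not bind, there is no shortage.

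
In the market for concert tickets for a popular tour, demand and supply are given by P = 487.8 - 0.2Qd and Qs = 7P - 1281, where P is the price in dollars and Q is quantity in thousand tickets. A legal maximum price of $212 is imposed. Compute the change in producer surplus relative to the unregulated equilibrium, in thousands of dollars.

Rearranging demand gives Qd = 2439 - 5P. Setting quantity demanded equal to quantity supplied, 2439 - 5P = 7P - 1281, gives P* = 310 and Q* = 889.
Because the ceiling (212) lies below the market-clearing price, it is binding.
At P = 212: Qd = 2439 - 5·212 = 1379 and Qs = 7·212 - 1281 = 203.
Producer surplus without the control is ½ · (310 - 183) · 889 = 56451.5.
With the ceiling, producers sell 203 units at 212, so PS = ½ · (212 - 183) · 203 = 2943.5.
Change in producer surplus = 2943.5 - 56451.5 = -53508.

-53508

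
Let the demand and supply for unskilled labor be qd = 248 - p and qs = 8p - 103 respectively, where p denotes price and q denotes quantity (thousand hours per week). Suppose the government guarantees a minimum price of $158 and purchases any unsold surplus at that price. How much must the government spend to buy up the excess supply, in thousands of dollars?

Equilibrium: 248 - p = 8p - 103, so 351 = 9p and p* = 39, q* = 209.
Since 158 > 39, the floor is binding.
At p = 158: qd = 248 - 158 = 90 and qs = 8·158 - 103 = 1161.
Surplus = qs - qd = 1071.
Government expenditure = surplus × support price = 1071 × 158 = 169218.

169218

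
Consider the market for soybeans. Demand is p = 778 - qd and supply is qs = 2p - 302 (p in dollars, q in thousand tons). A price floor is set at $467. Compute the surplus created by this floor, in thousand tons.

Rearranging demand gives qd = 778 - p. Setting quantity demanded equal to quantity supplied, 778 - p = 2p - 302, gives p* = 360 and q* = 418.
Since 467 > 360, the floor is binding.
At p = 467: qd = 778 - 467 = 311 and qs = 2·467 - 302 = 632.
Surplus = qs - qd = 632 - 311 = 321.

321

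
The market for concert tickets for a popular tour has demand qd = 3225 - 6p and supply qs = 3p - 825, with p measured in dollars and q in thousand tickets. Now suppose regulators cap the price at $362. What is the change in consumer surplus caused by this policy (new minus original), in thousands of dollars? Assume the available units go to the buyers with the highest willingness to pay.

Equilibrium: 3225 - 6p = 3p - 825, so 4050 = 9p and p* = 450, q* = 525.
The ceiling of 362 is below the equilibrium price 450, so it binds.
At p = 362: qd = 3225 - 6·362 = 1053 and qs = 3·362 - 825 = 261.
Consumer surplus without the control is ½ · (537.5 - 450) · 525 = 22968.75.
With the ceiling, 261 units are sold at 362 (assume they go to the highest-value buyers). The demand price at q = 261 is 494, so CS = ½ · [(537.5 - 362) + (494 - 362)] · 261 = 40128.75.
Change in consumer surplus = 40128.75 - 22968.75 = 17160.

17160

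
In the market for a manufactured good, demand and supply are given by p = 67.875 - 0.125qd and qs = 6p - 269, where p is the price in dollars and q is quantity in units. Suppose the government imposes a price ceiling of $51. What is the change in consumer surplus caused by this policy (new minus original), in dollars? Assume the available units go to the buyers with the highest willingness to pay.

148.75

Rearranging demand gives qd = 543 - 8p. Setting quantity demanded equal to quantity supplied, 543 - 8p = 6p - 269, gives p* = 58 and q* = 79.
Since 51 < 58, the ceiling is binding.
At p = 51: qd = 543 - 8·51 = 135 and qs = 6·51 - 269 = 37.
Consumer surplus without the control is ½ · (67.875 - 58) · 79 = 390.0625.
With the ceiling, 37 units are sold at 51 (assume they go to the highest-value buyers). The demand price at q = 37 is 63.25, so CS = ½ · [(67.875 - 51) + (63.25 - 51)] · 37 = 538.8125.
Change in consumer surplus = 538.8125 - 390.0625 = 148.75.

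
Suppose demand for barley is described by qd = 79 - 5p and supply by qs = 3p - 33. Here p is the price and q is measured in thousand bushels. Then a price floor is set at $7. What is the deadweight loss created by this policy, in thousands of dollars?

In a free market, 79 - 5p = 3p - 33 gives the equilibrium p* = 14, q* = 9.
Since 7 is below p* = 14, the floor does not bind and the free-market outcome prevails.
Since the control does not bind, no trades are prevented and deadweight loss is zero.

0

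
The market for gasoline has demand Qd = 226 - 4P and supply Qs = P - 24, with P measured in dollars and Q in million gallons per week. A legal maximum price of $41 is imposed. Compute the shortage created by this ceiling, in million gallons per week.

45

Setting quantity demanded equal to quantity supplied, 226 - 4P = P - 24, gives P* = 50 and Q* = 26.
The ceiling of 41 is below the equilibrium price 50, so it binds.
At P = 41: Qd = 226 - 4·41 = 62 and Qs = 41 - 24 = 17.
Shortage = Qd - Qs = 62 - 17 = 45.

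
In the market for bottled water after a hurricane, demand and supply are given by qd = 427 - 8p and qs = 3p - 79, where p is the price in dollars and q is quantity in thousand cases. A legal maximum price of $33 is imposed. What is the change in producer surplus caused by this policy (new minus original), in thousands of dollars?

Without the control the market clears where 427 - 8p = 3p - 79, i.e. p* = 46 and q* = 59.
Since 33 < 46, the ceiling is binding.
At p = 33: qd = 427 - 8·33 = 163 and qs = 3·33 - 79 = 20.
Producer surplus without the control is ½ · (46 - 79/3) · 59 = 3481/6.
With the ceiling, producers sell 20 units at 33, so PS = ½ · (33 - 79/3) · 20 = 200/3.
Change in producer surplus = 200/3 - 3481/6 = -513.5.

-513.5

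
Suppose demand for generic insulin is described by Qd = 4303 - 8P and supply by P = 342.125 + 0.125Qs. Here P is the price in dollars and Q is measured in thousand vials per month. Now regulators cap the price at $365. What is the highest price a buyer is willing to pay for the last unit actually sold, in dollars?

Rearranging supply gives Qs = 8P - 2737. Setting quantity demanded equal to quantity supplied, 4303 - 8P = 8P - 2737, gives P* = 440 and Q* = 783.
The ceiling of 365 is below the equilibrium price 440, so it binds.
At P = 365: Qd = 4303 - 8·365 = 1383 and Qs = 8·365 - 2737 = 183.
Only 183 units reach the market. On the demand curve, the marginal buyer's willingness to pay at Q = 183 is (4303 - 183)/8 = 515.

515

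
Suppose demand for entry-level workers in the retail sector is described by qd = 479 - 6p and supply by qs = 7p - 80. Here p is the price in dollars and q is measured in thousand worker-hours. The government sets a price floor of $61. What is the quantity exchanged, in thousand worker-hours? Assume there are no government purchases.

In a free market, 479 - 6p = 7p - 80 gives the equilibrium p* = 43, q* = 221.
Because the floor (61) lies above the market-clearing price, it is binding.
At p = 61: qd = 479 - 6·61 = 113 and qs = 7·61 - 80 = 347.
The quantity actually transacted is the short side, demand: 113.

113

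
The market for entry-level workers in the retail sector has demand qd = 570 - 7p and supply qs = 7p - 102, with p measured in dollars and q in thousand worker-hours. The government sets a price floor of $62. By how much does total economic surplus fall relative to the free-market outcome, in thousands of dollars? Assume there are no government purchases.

Equilibrium: 570 - 7p = 7p - 102, so 672 = 14p and p* = 48, q* = 234.
Because the floor (62) lies above the market-clearing price, it is binding.
At p = 62: qd = 570 - 7·62 = 136 and qs = 7·62 - 102 = 332.
Quantity traded falls to 136. At q = 136 the demand price is (570 - 136)/7 = 62 and the supply price is (102 + 136)/7 = 34.
Deadweight loss = ½ · (62 - 34) · (234 - 136) = ½ · 28 · 98 = 1372.

1372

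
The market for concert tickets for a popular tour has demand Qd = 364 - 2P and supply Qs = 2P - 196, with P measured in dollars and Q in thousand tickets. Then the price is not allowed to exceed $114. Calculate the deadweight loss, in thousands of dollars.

Without the control the market clears where 364 - 2P = 2P - 196, i.e. P* = 140 and Q* = 84.
Because the ceiling (114) lies below the market-clearing price, it is binding.
At P = 114: Qd = 364 - 2·114 = 136 and Qs = 2·114 - 196 = 32.
Quantity traded falls to 32. At Q = 32 the demand price is (364 - 32)/2 = 166 and the supply price is (196 + 32)/2 = 114.
Deadweight loss = ½ · (166 - 114) · (84 - 32) = ½ · 52 · 52 = 1352.

1352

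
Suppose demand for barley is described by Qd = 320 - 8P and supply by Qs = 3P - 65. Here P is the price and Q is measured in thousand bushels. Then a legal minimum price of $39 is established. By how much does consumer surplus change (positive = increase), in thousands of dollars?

-96

Equilibrium: 320 - 8P = 3P - 65, so 385 = 11P and P* = 35, Q* = 40.
Because the floor (39) lies above the market-clearing price, it is binding.
At P = 39: Qd = 320 - 8·39 = 8 and Qs = 3·39 - 65 = 52.
Consumer surplus without the control is ½ · (40 - 35) · 40 = 100.
With the floor, consumers buy 8 units at 39, so CS = ½ · (40 - 39) · 8 = 4.
Change in consumer surplus = 4 - 100 = -96.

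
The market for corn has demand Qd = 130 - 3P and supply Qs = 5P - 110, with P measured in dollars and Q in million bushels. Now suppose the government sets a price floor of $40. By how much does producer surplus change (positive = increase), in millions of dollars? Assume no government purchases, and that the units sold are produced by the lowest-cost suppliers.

10

Equilibrium: 130 - 3P = 5P - 110, so 240 = 8P and P* = 30, Q* = 40.
Since 40 > 30, the floor is binding.
At P = 40: Qd = 130 - 3·40 = 10 and Qs = 5·40 - 110 = 90.
Producer surplus without the control is ½ · (30 - 22) · 40 = 160.
With the floor, 10 units are sold at 40. The supply price at Q = 10 is 24, so PS = ½ · [(40 - 22) + (40 - 24)] · 10 = 170.
Change in producer surplus = 170 - 160 = 10.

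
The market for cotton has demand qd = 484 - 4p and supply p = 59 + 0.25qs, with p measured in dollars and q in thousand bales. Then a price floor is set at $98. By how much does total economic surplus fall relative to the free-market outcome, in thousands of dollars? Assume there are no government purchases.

256

Rearranging supply gives qs = 4p - 236. Setting quantity demanded equal to quantity supplied, 484 - 4p = 4p - 236, gives p* = 90 and q* = 124.
The floor of 98 is above the equilibrium price 90, so it binds.
At p = 98: qd = 484 - 4·98 = 92 and qs = 4·98 - 236 = 156.
Quantity traded falls to 92. At q = 92 the demand price is (484 - 92)/4 = 98 and the supply price is (236 + 92)/4 = 82.
Deadweight loss = ½ · (98 - 82) · (124 - 92) = ½ · 16 · 32 = 256.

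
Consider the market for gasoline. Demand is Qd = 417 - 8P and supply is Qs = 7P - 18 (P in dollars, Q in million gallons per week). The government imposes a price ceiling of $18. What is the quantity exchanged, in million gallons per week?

108

Setting quantity demanded equal to quantity supplied, 417 - 8P = 7P - 18, gives P* = 29 and Q* = 185.
Since 18 < 29, the ceiling is binding.
At P = 18: Qd = 417 - 8·18 = 273 and Qs = 7·18 - 18 = 108.
The quantity actually transacted is the short side, supply: 108.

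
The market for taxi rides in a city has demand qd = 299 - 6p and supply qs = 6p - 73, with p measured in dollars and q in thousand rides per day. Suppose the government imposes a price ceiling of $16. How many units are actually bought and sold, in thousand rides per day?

Setting quantity demanded equal to quantity supplied, 299 - 6p = 6p - 73, gives p* = 31 and q* = 113.
Because the ceiling (16) lies below the market-clearing price, it is binding.
At p = 16: qd = 299 - 6·16 = 203 and qs = 6·16 - 73 = 23.
The quantity actually transacted is the short side, supply: 23.

23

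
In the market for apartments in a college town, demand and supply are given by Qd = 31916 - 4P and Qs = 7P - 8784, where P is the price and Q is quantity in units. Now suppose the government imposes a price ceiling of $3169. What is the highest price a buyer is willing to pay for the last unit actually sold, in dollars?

4629.25

In a free market, 31916 - 4P = 7P - 8784 gives the equilibrium P* = 3700, Q* = 17116.
The ceiling of 3169 is below the equilibrium price 3700, so it binds.
At P = 3169: Qd = 31916 - 4·3169 = 19240 and Qs = 7·3169 - 8784 = 13399.
Only 13399 units reach the market. On the demand curve, the marginal buyer's willingness to pay at Q = 13399 is (31916 - 13399)/4 = 4629.25.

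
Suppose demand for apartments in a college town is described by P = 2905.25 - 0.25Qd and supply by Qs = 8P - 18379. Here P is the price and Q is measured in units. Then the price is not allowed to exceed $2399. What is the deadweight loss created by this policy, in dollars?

Rearranging demand gives Qd = 11621 - 4P. Setting quantity demanded equal to quantity supplied, 11621 - 4P = 8P - 18379, gives P* = 2500 and Q* = 1621.
Since 2399 < 2500, the ceiling is binding.
At P = 2399: Qd = 11621 - 4·2399 = 2025 and Qs = 8·2399 - 18379 = 813.
Quantity traded falls to 813. At Q = 813 the demand price is (11621 - 813)/4 = 2702 and the supply price is (18379 + 813)/8 = 2399.
Deadweight loss = ½ · (2702 - 2399) · (1621 - 813) = ½ · 303 · 808 = 122412.

122412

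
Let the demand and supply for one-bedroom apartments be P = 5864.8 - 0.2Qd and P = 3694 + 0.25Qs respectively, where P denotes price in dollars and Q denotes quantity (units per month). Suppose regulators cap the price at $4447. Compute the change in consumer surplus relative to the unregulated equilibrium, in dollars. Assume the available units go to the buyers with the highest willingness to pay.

Rearranging demand gives Qd = 29324 - 5P; rearranging supply gives Qs = 4P - 14776. Without the control the market clears where 29324 - 5P = 4P - 14776, i.e. P* = 4900 and Q* = 4824.
The ceiling of 4447 is below the equilibrium price 4900, so it binds.
At P = 4447: Qd = 29324 - 5·4447 = 7089 and Qs = 4·4447 - 14776 = 3012.
Consumer surplus without the control is ½ · (5864.8 - 4900) · 4824 = 2327097.6.
With the ceiling, 3012 units are sold at 4447 (assume they go to the highest-value buyers). The demand price at Q = 3012 is 5262.4, so CS = ½ · [(5864.8 - 4447) + (5262.4 - 4447)] · 3012 = 3363199.2.
Change in consumer surplus = 3363199.2 - 2327097.6 = 1036101.6.

1036101.6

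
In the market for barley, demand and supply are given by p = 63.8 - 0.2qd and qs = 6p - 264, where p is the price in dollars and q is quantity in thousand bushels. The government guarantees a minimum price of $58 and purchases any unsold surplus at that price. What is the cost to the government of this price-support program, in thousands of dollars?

3190

Rearranging demand gives qd = 319 - 5p. Setting quantity demanded equal to quantity supplied, 319 - 5p = 6p - 264, gives p* = 53 and q* = 54.
The floor of 58 is above the equilibrium price 53, so it binds.
At p = 58: qd = 319 - 5·58 = 29 and qs = 6·58 - 264 = 84.
Surplus = qs - qd = 55.
Government expenditure = surplus × support price = 55 × 58 = 3190.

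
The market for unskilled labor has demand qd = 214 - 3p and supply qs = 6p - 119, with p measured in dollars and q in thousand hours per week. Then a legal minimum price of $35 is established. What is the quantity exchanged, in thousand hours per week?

Equilibrium: 214 - 3p = 6p - 119, so 333 = 9p and p* = 37, q* = 103.
Since 35 is below p* = 37, the floor does not bind and the free-market outcome prevails.

103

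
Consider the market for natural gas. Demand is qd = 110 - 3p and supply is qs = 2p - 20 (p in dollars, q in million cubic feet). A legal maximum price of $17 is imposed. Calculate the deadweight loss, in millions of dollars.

135

Equilibrium: 110 - 3p = 2p - 20, so 130 = 5p and p* = 26, q* = 32.
Since 17 < 26, the ceiling is binding.
At p = 17: qd = 110 - 3·17 = 59 and qs = 2·17 - 20 = 14.
Quantity traded falls to 14. At q = 14 the demand price is (110 - 14)/3 = 32 and the supply price is (20 + 14)/2 = 17.
Deadweight loss = ½ · (32 - 17) · (32 - 14) = ½ · 15 · 18 = 135.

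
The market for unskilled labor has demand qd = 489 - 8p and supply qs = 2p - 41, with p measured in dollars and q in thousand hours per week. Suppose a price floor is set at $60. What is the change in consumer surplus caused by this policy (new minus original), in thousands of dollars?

-259

Equilibrium: 489 - 8p = 2p - 41, so 530 = 10p and p* = 53, q* = 65.
The floor of 60 is above the equilibrium price 53, so it binds.
At p = 60: qd = 489 - 8·60 = 9 and qs = 2·60 - 41 = 79.
Consumer surplus without the control is ½ · (61.125 - 53) · 65 = 264.0625.
With the floor, consumers buy 9 units at 60, so CS = ½ · (61.125 - 60) · 9 = 5.0625.
Change in consumer surplus = 5.0625 - 264.0625 = -259.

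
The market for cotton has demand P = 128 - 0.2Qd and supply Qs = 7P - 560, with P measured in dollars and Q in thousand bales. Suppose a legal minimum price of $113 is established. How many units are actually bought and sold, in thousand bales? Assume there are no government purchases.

Rearranging demand gives Qd = 640 - 5P. Without the control the market clears where 640 - 5P = 7P - 560, i.e. P* = 100 and Q* = 140.
Because the floor (113) lies above the market-clearing price, it is binding.
At P = 113: Qd = 640 - 5·113 = 75 and Qs = 7·113 - 560 = 231.
The quantity actually transacted is the short side, demand: 75.

75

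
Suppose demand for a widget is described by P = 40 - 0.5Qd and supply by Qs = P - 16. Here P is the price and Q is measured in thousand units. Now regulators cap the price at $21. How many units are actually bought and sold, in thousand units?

5

Rearranging demand gives Qd = 80 - 2P. Setting quantity demanded equal to quantity supplied, 80 - 2P = P - 16, gives P* = 32 and Q* = 16.
Because the ceiling (21) lies below the market-clearing price, it is binding.
At P = 21: Qd = 80 - 2·21 = 38 and Qs = 21 - 16 = 5.
The quantity actually transacted is the short side, supply: 5.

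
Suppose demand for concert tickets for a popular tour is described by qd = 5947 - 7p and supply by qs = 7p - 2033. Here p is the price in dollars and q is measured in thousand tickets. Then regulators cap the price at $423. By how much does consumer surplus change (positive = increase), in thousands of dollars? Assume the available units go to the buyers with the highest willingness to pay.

Without the control the market clears where 5947 - 7p = 7p - 2033, i.e. p* = 570 and q* = 1957.
Since 423 < 570, the ceiling is binding.
At p = 423: qd = 5947 - 7·423 = 2986 and qs = 7·423 - 2033 = 928.
Consumer surplus without the control is ½ · (5947/7 - 570) · 1957 = 3829849/14.
With the ceiling, 928 units are sold at 423 (assume they go to the highest-value buyers). The demand price at q = 928 is 717, so CS = ½ · [(5947/7 - 423) + (717 - 423)] · 928 = 2340416/7.
Change in consumer surplus = 2340416/7 - 3829849/14 = 60784.5.

60784.5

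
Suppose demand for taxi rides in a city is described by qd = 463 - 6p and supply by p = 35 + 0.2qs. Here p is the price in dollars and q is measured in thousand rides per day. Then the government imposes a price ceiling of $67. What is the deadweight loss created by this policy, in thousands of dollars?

0

Rearranging supply gives qs = 5p - 175. Setting quantity demanded equal to quantity supplied, 463 - 6p = 5p - 175, gives p* = 58 and q* = 115.
Since 67 is above p* = 58, the ceiling does not bind and the free-market outcome prevails.
Since the control does not bind, no trades are prevented and deadweight loss is zero.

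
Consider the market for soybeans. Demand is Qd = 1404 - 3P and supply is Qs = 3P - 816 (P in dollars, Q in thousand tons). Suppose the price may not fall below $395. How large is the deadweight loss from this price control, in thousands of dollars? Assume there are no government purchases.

1875

Without the control the market clears where 1404 - 3P = 3P - 816, i.e. P* = 370 and Q* = 294.
Because the floor (395) lies above the market-clearing price, it is binding.
At P = 395: Qd = 1404 - 3·395 = 219 and Qs = 3·395 - 816 = 369.
Quantity traded falls to 219. At Q = 219 the demand price is (1404 - 219)/3 = 395 and the supply price is (816 + 219)/3 = 345.
Deadweight loss = ½ · (395 - 345) · (294 - 219) = ½ · 50 · 75 = 1875.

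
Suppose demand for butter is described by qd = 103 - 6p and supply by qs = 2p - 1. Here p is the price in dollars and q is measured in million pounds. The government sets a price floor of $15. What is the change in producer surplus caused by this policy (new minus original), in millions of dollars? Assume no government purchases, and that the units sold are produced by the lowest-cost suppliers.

-10

Without the control the market clears where 103 - 6p = 2p - 1, i.e. p* = 13 and q* = 25.
Since 15 > 13, the floor is binding.
At p = 15: qd = 103 - 6·15 = 13 and qs = 2·15 - 1 = 29.
Producer surplus without the control is ½ · (13 - 0.5) · 25 = 156.25.
With the floor, 13 units are sold at 15. The supply price at q = 13 is 7, so PS = ½ · [(15 - 0.5) + (15 - 7)] · 13 = 146.25.
Change in producer surplus = 146.25 - 156.25 = -10.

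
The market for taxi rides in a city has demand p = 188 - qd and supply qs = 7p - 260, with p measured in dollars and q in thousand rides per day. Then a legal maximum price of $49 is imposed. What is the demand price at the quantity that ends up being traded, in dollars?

105

Rearranging demand gives qd = 188 - p. Equilibrium: 188 - p = 7p - 260, so 448 = 8p and p* = 56, q* = 132.
The ceiling of 49 is below the equilibrium price 56, so it binds.
At p = 49: qd = 188 - 49 = 139 and qs = 7·49 - 260 = 83.
Only 83 units reach the market. On the demand curve, the marginal buyer's willingness to pay at q = 83 is (188 - 83) = 105.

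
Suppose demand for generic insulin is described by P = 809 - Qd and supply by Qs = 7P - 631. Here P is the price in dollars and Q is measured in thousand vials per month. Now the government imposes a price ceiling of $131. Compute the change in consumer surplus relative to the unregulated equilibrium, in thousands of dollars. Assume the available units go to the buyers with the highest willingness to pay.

-44810.5

Rearranging demand gives Qd = 809 - P. Setting quantity demanded equal to quantity supplied, 809 - P = 7P - 631, gives P* = 180 and Q* = 629.
Since 131 < 180, the ceiling is binding.
At P = 131: Qd = 809 - 131 = 678 and Qs = 7·131 - 631 = 286.
Consumer surplus without the control is ½ · (809 - 180) · 629 = 197820.5.
With the ceiling, 286 units are sold at 131 (assume they go to the highest-value buyers). The demand price at Q = 286 is 523, so CS = ½ · [(809 - 131) + (523 - 131)] · 286 = 153010.
Change in consumer surplus = 153010 - 197820.5 = -44810.5.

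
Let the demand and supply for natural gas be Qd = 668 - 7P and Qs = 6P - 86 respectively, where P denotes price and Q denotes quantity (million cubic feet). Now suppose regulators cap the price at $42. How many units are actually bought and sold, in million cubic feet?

Without the control the market clears where 668 - 7P = 6P - 86, i.e. P* = 58 and Q* = 262.
The ceiling of 42 is below the equilibrium price 58, so it binds.
At P = 42: Qd = 668 - 7·42 = 374 and Qs = 6·42 - 86 = 166.
The quantity actually transacted is the short side, supply: 166.

166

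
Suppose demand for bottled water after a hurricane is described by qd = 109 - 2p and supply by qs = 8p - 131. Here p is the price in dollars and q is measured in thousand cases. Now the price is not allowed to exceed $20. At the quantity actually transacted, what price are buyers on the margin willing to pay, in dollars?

40

In a free market, 109 - 2p = 8p - 131 gives the equilibrium p* = 24, q* = 61.
Because the ceiling (20) lies below the market-clearing price, it is binding.
At p = 20: qd = 109 - 2·20 = 69 and qs = 8·20 - 131 = 29.
Only 29 units reach the market. On the demand curve, the marginal buyer's willingness to pay at q = 29 is (109 - 29)/2 = 40.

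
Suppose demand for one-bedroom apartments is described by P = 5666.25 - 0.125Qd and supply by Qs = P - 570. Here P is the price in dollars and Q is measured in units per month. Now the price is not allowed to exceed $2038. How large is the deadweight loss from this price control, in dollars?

5273912.25

Rearranging demand gives Qd = 45330 - 8P. Without the control the market clears where 45330 - 8P = P - 570, i.e. P* = 5100 and Q* = 4530.
Because the ceiling (2038) lies below the market-clearing price, it is binding.
At P = 2038: Qd = 45330 - 8·2038 = 29026 and Qs = 2038 - 570 = 1468.
Quantity traded falls to 1468. At Q = 1468 the demand price is (45330 - 1468)/8 = 5482.75 and the supply price is 570 + 1468 = 2038.
Deadweight loss = ½ · (5482.75 - 2038) · (4530 - 1468) = ½ · 3444.75 · 3062 = 5273912.25.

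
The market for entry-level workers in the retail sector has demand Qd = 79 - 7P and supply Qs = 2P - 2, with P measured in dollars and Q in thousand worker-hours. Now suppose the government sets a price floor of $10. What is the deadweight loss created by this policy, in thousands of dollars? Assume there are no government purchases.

Without the control the market clears where 79 - 7P = 2P - 2, i.e. P* = 9 and Q* = 16.
Since 10 > 9, the floor is binding.
At P = 10: Qd = 79 - 7·10 = 9 and Qs = 2·10 - 2 = 18.
Quantity traded falls to 9. At Q = 9 the demand price is (79 - 9)/7 = 10 and the supply price is (2 + 9)/2 = 5.5.
Deadweight loss = ½ · (10 - 5.5) · (16 - 9) = ½ · 4.5 · 7 = 15.75.

15.75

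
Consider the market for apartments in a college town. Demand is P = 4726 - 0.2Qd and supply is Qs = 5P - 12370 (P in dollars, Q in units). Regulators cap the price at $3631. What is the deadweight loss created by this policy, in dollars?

0

Rearranging demand gives Qd = 23630 - 5P. Without the control the market clears where 23630 - 5P = 5P - 12370, i.e. P* = 3600 and Q* = 5630.
The ceiling of 3631 is above the equilibrium price 3600, so it is not binding; the market clears at P* = 3600, Q* = 5630.
Since the control does not bind, no trades are prevented and deadweight loss is zero.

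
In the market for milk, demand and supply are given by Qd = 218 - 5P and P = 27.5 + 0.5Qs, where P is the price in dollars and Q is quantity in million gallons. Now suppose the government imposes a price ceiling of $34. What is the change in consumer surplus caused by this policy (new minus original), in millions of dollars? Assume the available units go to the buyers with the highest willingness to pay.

55

Rearranging supply gives Qs = 2P - 55. Setting quantity demanded equal to quantity supplied, 218 - 5P = 2P - 55, gives P* = 39 and Q* = 23.
The ceiling of 34 is below the equilibrium price 39, so it binds.
At P = 34: Qd = 218 - 5·34 = 48 and Qs = 2·34 - 55 = 13.
Consumer surplus without the control is ½ · (43.6 - 39) · 23 = 52.9.
With the ceiling, 13 units are sold at 34 (assume they go to the highest-value buyers). The demand price at Q = 13 is 41, so CS = ½ · [(43.6 - 34) + (41 - 34)] · 13 = 107.9.
Change in consumer surplus = 107.9 - 52.9 = 55.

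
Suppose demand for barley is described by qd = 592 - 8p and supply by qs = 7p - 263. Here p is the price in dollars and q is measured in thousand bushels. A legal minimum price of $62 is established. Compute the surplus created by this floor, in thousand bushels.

Without the control the market clears where 592 - 8p = 7p - 263, i.e. p* = 57 and q* = 136.
Since 62 > 57, the floor is binding.
At p = 62: qd = 592 - 8·62 = 96 and qs = 7·62 - 263 = 171.
Surplus = qs - qd = 171 - 96 = 75.

75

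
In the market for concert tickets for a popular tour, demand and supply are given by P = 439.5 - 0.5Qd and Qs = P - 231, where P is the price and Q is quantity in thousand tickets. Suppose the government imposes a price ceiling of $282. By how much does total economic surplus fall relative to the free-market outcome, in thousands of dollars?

5808

Rearranging demand gives Qd = 879 - 2P. Equilibrium: 879 - 2P = P - 231, so 1110 = 3P and P* = 370, Q* = 139.
Because the ceiling (282) lies below the market-clearing price, it is binding.
At P = 282: Qd = 879 - 2·282 = 315 and Qs = 282 - 231 = 51.
Quantity traded falls to 51. At Q = 51 the demand price is (879 - 51)/2 = 414 and the supply price is 231 + 51 = 282.
Deadweight loss = ½ · (414 - 282) · (139 - 51) = ½ · 132 · 88 = 5808.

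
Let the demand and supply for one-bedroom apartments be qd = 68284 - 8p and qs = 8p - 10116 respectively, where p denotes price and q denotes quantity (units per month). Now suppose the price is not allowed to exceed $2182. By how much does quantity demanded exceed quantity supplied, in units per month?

43488

In a free market, 68284 - 8p = 8p - 10116 gives the equilibrium p* = 4900, q* = 29084.
Since 2182 < 4900, the ceiling is binding.
At p = 2182: qd = 68284 - 8·2182 = 50828 and qs = 8·2182 - 10116 = 7340.
Shortage = qd - qs = 50828 - 7340 = 43488.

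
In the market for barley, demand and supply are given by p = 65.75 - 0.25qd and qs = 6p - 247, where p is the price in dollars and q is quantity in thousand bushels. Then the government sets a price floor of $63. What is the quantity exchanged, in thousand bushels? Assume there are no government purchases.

11

Rearranging demand gives qd = 263 - 4p. Equilibrium: 263 - 4p = 6p - 247, so 510 = 10p and p* = 51, q* = 59.
The floor of 63 is above the equilibrium price 51, so it binds.
At p = 63: qd = 263 - 4·63 = 11 and qs = 6·63 - 247 = 131.
The quantity actually transacted is the short side, demand: 11.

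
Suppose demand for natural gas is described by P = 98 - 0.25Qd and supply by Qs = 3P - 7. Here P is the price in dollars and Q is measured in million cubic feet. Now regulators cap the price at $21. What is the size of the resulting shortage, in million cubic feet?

Rearranging demand gives Qd = 392 - 4P. Without the control the market clears where 392 - 4P = 3P - 7, i.e. P* = 57 and Q* = 164.
Because the ceiling (21) lies below the market-clearing price, it is binding.
At P = 21: Qd = 392 - 4·21 = 308 and Qs = 3·21 - 7 = 56.
Shortage = Qd - Qs = 308 - 56 = 252.

252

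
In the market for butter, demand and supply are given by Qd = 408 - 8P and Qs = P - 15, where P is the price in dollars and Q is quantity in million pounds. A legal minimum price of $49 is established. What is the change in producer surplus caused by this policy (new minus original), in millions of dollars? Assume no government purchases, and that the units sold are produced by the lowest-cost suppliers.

-96

Without the control the market clears where 408 - 8P = P - 15, i.e. P* = 47 and Q* = 32.
Because the floor (49) lies above the market-clearing price, it is binding.
At P = 49: Qd = 408 - 8·49 = 16 and Qs = 49 - 15 = 34.
Producer surplus without the control is ½ · (47 - 15) · 32 = 512.
With the floor, 16 units are sold at 49. The supply price at Q = 16 is 31, so PS = ½ · [(49 - 15) + (49 - 31)] · 16 = 416.
Change in producer surplus = 416 - 512 = -96.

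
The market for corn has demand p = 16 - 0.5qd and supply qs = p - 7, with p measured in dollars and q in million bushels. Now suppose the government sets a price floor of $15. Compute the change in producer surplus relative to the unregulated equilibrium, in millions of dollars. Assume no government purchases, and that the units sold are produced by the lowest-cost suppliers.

Rearranging demand gives qd = 32 - 2p. In a free market, 32 - 2p = p - 7 gives the equilibrium p* = 13, q* = 6.
Since 15 > 13, the floor is binding.
At p = 15: qd = 32 - 2·15 = 2 and qs = 15 - 7 = 8.
Producer surplus without the control is ½ · (13 - 7) · 6 = 18.
With the floor, 2 units are sold at 15. The supply price at q = 2 is 9, so PS = ½ · [(15 - 7) + (15 - 9)] · 2 = 14.
Change in producer surplus = 14 - 18 = -4.

-4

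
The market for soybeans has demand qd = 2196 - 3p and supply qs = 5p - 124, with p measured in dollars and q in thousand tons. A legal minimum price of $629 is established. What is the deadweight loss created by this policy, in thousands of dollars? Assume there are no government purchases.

In a free market, 2196 - 3p = 5p - 124 gives the equilibrium p* = 290, q* = 1326.
Because the floor (629) lies above the market-clearing price, it is binding.
At p = 629: qd = 2196 - 3·629 = 309 and qs = 5·629 - 124 = 3021.
Quantity traded falls to 309. At q = 309 the demand price is (2196 - 309)/3 = 629 and the supply price is (124 + 309)/5 = 86.6.
Deadweight loss = ½ · (629 - 86.6) · (1326 - 309) = ½ · 542.4 · 1017 = 275810.4.

275810.4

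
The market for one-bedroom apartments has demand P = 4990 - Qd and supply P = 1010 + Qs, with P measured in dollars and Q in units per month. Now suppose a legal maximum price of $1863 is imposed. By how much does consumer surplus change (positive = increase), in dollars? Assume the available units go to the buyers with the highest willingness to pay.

Rearranging demand gives Qd = 4990 - P; rearranging supply gives Qs = P - 1010. Setting quantity demanded equal to quantity supplied, 4990 - P = P - 1010, gives P* = 3000 and Q* = 1990.
Since 1863 < 3000, the ceiling is binding.
At P = 1863: Qd = 4990 - 1863 = 3127 and Qs = 1863 - 1010 = 853.
Consumer surplus without the control is ½ · (4990 - 3000) · 1990 = 1980050.
With the ceiling, 853 units are sold at 1863 (assume they go to the highest-value buyers). The demand price at Q = 853 is 4137, so CS = ½ · [(4990 - 1863) + (4137 - 1863)] · 853 = 2303526.5.
Change in consumer surplus = 2303526.5 - 1980050 = 323476.5.

323476.5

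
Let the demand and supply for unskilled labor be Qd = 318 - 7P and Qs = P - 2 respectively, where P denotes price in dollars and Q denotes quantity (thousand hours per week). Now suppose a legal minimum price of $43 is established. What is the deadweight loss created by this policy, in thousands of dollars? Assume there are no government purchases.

252

In a free market, 318 - 7P = P - 2 gives the equilibrium P* = 40, Q* = 38.
Because the floor (43) lies above the market-clearing price, it is binding.
At P = 43: Qd = 318 - 7·43 = 17 and Qs = 43 - 2 = 41.
Quantity traded falls to 17. At Q = 17 the demand price is (318 - 17)/7 = 43 and the supply price is 2 + 17 = 19.
Deadweight loss = ½ · (43 - 19) · (38 - 17) = ½ · 24 · 21 = 252.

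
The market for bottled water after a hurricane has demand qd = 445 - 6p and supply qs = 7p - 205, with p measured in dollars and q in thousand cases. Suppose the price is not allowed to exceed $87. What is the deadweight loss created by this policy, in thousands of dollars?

Equilibrium: 445 - 6p = 7p - 205, so 650 = 13p and p* = 50, q* = 145.
The ceiling of 87 is above the equilibrium price 50, so it is not binding; the market clears at p* = 50, q* = 145.
Since the control does not bind, no trades are prevented and deadweight loss is zero.

0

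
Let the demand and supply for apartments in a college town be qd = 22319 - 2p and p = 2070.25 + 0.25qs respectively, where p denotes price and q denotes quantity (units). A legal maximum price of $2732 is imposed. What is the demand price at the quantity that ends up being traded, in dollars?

Rearranging supply gives qs = 4p - 8281. In a free market, 22319 - 2p = 4p - 8281 gives the equilibrium p* = 5100, q* = 12119.
The ceiling of 2732 is below the equilibrium price 5100, so it binds.
At p = 2732: qd = 22319 - 2·2732 = 16855 and qs = 4·2732 - 8281 = 2647.
Only 2647 units reach the market. On the demand curve, the marginal buyer's willingness to pay at q = 2647 is (22319 - 2647)/2 = 9836.

9836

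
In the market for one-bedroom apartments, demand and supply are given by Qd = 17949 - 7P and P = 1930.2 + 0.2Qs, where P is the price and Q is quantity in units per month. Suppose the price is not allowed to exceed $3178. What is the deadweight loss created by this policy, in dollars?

Rearranging supply gives Qs = 5P - 9651. Without the control the market clears where 17949 - 7P = 5P - 9651, i.e. P* = 2300 and Q* = 1849.
Since 3178 is above P* = 2300, the ceiling does not bind and the free-market outcome prevails.
Since the control does not bind, no trades are prevented and deadweight loss is zero.

0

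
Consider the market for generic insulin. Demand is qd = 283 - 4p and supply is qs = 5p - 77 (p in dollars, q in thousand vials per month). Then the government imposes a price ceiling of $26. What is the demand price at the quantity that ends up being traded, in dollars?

57.5

Equilibrium: 283 - 4p = 5p - 77, so 360 = 9p and p* = 40, q* = 123.
The ceiling of 26 is below the equilibrium price 40, so it binds.
At p = 26: qd = 283 - 4·26 = 179 and qs = 5·26 - 77 = 53.
Only 53 units reach the market. On the demand curve, the marginal buyer's willingness to pay at q = 53 is (283 - 53)/4 = 57.5.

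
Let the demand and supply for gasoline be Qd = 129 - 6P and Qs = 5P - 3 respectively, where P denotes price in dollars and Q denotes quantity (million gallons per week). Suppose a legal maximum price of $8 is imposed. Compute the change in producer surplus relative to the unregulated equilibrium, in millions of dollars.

-188

Without the control the market clears where 129 - 6P = 5P - 3, i.e. P* = 12 and Q* = 57.
Since 8 < 12, the ceiling is binding.
At P = 8: Qd = 129 - 6·8 = 81 and Qs = 5·8 - 3 = 37.
Producer surplus without the control is ½ · (12 - 0.6) · 57 = 324.9.
With the ceiling, producers sell 37 units at 8, so PS = ½ · (8 - 0.6) · 37 = 136.9.
Change in producer surplus = 136.9 - 324.9 = -188.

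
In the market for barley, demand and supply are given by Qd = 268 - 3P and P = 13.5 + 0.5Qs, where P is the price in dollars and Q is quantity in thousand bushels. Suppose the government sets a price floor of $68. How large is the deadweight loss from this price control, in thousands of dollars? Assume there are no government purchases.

303.75

Rearranging supply gives Qs = 2P - 27. Equilibrium: 268 - 3P = 2P - 27, so 295 = 5P and P* = 59, Q* = 91.
The floor of 68 is above the equilibrium price 59, so it binds.
At P = 68: Qd = 268 - 3·68 = 64 and Qs = 2·68 - 27 = 109.
Quantity traded falls to 64. At Q = 64 the demand price is (268 - 64)/3 = 68 and the supply price is (27 + 64)/2 = 45.5.
Deadweight loss = ½ · (68 - 45.5) · (91 - 64) = ½ · 22.5 · 27 = 303.75.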